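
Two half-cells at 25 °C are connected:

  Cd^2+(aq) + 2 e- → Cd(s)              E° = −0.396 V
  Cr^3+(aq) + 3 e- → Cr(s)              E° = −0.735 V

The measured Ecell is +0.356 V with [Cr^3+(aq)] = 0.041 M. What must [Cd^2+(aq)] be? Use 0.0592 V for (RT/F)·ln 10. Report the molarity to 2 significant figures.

0.45 M

With Cd²⁺/Cd at the cathode and Cr³⁺/Cr at the anode, E°cell = −0.396 − (−0.735) = +0.339 V (n = 6).
From the Nernst equation, log Q = n(E° − E)/0.0592 = 6·(+0.339 − (+0.356))/0.0592 = −1.723.
For 3 Cd^2+(aq) + 2 Cr(s) → 3 Cd(s) + 2 Cr^3+(aq), the reaction quotient is Q = [Cr^3+(aq)]^2 / [Cd^2+(aq)]^3.
Substituting the known concentrations and solving, log [Cd^2+(aq)] = −0.350 and [Cd^2+(aq)] = 0.45 M.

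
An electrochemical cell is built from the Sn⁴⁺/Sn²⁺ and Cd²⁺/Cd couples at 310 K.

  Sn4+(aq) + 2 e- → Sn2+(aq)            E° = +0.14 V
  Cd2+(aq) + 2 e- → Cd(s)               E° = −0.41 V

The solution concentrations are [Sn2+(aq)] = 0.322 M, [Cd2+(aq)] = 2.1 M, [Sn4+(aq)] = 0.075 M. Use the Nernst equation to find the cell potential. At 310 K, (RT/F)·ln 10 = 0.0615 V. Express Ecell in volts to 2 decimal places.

Since E°(Sn⁴⁺/Sn²⁺) > E°(Cd²⁺/Cd), Sn⁴⁺/Sn²⁺ serves as the cathode.
E°cell = +0.14 − (−0.41) = +0.55 V, with n = 2 electrons transferred.
Balancing gives Sn4+(aq) + Cd(s) → Sn2+(aq) + Cd2+(aq); hence Q = ([Sn2+(aq)]·[Cd2+(aq)]) / [Sn4+(aq)] = 9.02 (log Q = 0.955).
E = E° − (0.0615/n)·log Q = +0.55 − (0.0615/2)(0.955) = +0.52 V.

+0.52 V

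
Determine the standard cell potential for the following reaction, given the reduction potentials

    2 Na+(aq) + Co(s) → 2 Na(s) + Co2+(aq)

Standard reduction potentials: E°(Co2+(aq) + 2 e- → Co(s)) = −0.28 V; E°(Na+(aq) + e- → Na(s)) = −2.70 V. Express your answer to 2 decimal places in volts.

−2.42 V

In the reaction as written, Na+(aq) is reduced (cathode) and Co2+(aq) is produced by oxidation at the anode.
E°cell = E°(cathode) − E°(anode) = −2.70 − (−0.28) = −2.42 V.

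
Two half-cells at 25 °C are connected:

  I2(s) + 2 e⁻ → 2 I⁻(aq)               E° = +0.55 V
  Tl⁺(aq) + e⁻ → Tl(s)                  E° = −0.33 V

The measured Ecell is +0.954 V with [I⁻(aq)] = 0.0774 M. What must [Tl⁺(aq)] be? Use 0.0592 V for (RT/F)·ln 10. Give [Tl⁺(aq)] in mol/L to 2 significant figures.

With I₂/I⁻ at the cathode and Tl⁺/Tl at the anode, E°cell = +0.55 − (−0.33) = +0.88 V (n = 2).
Since E = E° − (0.0592/n)·log Q, log Q = n(E° − E)/0.0592 = −2.500.
For I2(s) + 2 Tl(s) → 2 I⁻(aq) + 2 Tl⁺(aq), the reaction quotient is Q = [I⁻(aq)]^2·[Tl⁺(aq)]^2.
Isolating [Tl⁺(aq)] in Q = 10^{−2.500} yields log [Tl⁺(aq)] = −0.139, i.e. 0.73 M.

0.73 M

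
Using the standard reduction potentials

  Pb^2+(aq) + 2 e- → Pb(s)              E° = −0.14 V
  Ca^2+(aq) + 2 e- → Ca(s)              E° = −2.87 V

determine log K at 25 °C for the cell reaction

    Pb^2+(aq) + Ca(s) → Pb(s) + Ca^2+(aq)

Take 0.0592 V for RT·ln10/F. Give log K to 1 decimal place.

The Pb²⁺/Pb couple is reduced (cathode); E°cell = −0.14 − (−2.87) = +2.73 V with n = 2.
At equilibrium E = 0, so log K = nE°cell / 0.0592 = (2)(+2.73) / 0.0592 = 92.2.

log K = 92.2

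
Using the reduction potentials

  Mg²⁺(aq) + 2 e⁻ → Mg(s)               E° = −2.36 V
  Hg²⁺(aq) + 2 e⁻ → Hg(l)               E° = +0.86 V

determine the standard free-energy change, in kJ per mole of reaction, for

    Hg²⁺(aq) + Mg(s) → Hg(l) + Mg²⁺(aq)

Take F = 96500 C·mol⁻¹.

−621 kJ/mol

In the reaction as written Hg²⁺(aq) is reduced, so the Hg²⁺/Hg couple is the cathode and Mg²⁺/Mg is the anode.
E°cell = +0.86 − (−2.36) = +3.22 V; balancing electrons gives n = 2.
ΔG° = −nFE°cell = −(2)(96500)(+3.22) J/mol = −621 kJ/mol.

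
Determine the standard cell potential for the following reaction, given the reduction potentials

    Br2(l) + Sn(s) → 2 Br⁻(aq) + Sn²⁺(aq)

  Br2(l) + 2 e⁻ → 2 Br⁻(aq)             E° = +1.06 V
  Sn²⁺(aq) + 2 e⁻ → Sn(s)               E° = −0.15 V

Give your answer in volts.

+1.21 V

Br2(l) gains electrons, so the Br₂/Br⁻ couple is the cathode; the Sn²⁺/Sn couple is the anode.
E°cell = E°(cathode) − E°(anode) = +1.06 − (−0.15) = +1.21 V.
The positive value indicates the reaction is spontaneous as written.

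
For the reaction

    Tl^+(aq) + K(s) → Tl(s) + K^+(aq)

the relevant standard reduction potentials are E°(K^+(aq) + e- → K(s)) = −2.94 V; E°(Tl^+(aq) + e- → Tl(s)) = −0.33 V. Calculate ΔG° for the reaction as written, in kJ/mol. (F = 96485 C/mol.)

−252 kJ/mol

In the reaction as written Tl^+(aq) is reduced, so the Tl⁺/Tl couple is the cathode and K⁺/K is the anode.
E°cell = −0.33 − (−2.94) = +2.61 V; balancing electrons gives n = 1.
ΔG° = −nFE°cell = −(1)(96485)(+2.61) J/mol = −252 kJ/mol.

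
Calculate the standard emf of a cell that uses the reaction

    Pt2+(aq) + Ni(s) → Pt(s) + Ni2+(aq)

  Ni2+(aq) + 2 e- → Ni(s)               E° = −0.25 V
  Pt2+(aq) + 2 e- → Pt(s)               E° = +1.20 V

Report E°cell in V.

Pt2+(aq) gains electrons, so the Pt²⁺/Pt couple is the cathode; the Ni²⁺/Ni couple is the anode.
E°cell = E°(cathode) − E°(anode) = +1.20 − (−0.25) = +1.45 V.
The positive value indicates the reaction is spontaneous as written.

+1.45 V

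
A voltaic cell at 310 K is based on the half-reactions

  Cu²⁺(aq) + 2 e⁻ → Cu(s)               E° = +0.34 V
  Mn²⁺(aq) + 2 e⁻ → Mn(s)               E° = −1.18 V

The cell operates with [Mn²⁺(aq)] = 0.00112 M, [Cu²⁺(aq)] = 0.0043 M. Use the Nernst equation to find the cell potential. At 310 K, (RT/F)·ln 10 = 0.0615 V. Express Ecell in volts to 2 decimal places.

+1.54 V

Since E°(Cu²⁺/Cu) > E°(Mn²⁺/Mn), Cu²⁺/Cu serves as the cathode.
E°cell = E°cat − E°an = +0.34 − (−1.18) = +1.52 V; n = 2.
Balancing gives Cu²⁺(aq) + Mn(s) → Cu(s) + Mn²⁺(aq); hence Q = [Mn²⁺(aq)] / [Cu²⁺(aq)] = 0.26 (log Q = −0.584).
By the Nernst equation, E = +1.52 − (0.0615/2)·(−0.584) = +1.54 V.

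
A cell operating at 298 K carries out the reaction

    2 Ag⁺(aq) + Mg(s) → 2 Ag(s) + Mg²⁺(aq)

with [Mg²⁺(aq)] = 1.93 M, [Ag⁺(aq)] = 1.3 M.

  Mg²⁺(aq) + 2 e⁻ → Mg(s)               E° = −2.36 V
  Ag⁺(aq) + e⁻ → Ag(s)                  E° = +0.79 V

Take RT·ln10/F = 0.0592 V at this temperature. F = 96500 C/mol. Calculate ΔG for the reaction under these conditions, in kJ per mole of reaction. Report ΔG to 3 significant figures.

The standard cell potential is +0.79 − (−2.36) = +3.15 V, with n = 2 electrons in the balanced equation.
Here Q = [Mg²⁺(aq)] / [Ag⁺(aq)]^2 = 1.14 (log Q = 0.058), giving E = +3.15 − (0.0592/2)·(0.058) = +3.1483 V.
Finally ΔG = −nFE = −(2)(96500 C/mol)(+3.1483 V) = −608 kJ/mol.

−608 kJ/mol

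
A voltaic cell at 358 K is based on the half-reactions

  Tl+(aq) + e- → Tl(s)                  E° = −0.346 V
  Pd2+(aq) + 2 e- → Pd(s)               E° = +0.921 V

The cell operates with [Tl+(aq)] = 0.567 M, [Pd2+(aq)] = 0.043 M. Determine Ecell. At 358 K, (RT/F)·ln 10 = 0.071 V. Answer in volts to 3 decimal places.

Since E°(Pd²⁺/Pd) > E°(Tl⁺/Tl), Pd²⁺/Pd serves as the cathode.
E°cell = E°cat − E°an = +0.921 − (−0.346) = +1.267 V; n = 2.
For the overall reaction Pd2+(aq) + 2 Tl(s) → Pd(s) + 2 Tl+(aq), Q = [Tl+(aq)]^2 / [Pd2+(aq)] = 7.48, giving log Q = 0.874.
E = E° − (0.071/n)·log Q = +1.267 − (0.071/2)(0.874) = +1.236 V.

+1.236 V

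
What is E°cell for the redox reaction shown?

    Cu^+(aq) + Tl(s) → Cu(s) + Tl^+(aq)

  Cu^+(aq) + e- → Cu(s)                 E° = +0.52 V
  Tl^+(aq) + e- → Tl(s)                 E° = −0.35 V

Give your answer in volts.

+0.87 V

Cu^+(aq) gains electrons, so the Cu⁺/Cu couple is the cathode; the Tl⁺/Tl couple is the anode.
E°cell = E°(cathode) − E°(anode) = +0.52 − (−0.35) = +0.87 V.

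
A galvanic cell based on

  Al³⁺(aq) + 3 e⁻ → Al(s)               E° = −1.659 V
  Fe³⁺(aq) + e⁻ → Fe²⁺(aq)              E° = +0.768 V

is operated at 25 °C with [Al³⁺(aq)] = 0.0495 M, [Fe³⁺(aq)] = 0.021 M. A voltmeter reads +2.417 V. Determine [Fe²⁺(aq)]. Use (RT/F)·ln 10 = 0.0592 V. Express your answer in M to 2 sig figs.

0.084 M

Fe³⁺/Fe²⁺ is the cathode (higher E°); E°cell = +0.768 − (−1.659) = +2.427 V with n = 3.
Since E = E° − (0.0592/n)·log Q, log Q = n(E° − E)/0.0592 = 0.507.
Balancing electrons gives 3 Fe³⁺(aq) + Al(s) → 3 Fe²⁺(aq) + Al³⁺(aq); thus Q = ([Fe²⁺(aq)]^3·[Al³⁺(aq)]) / [Fe³⁺(aq)]^3.
Substituting the known concentrations and solving, log [Fe²⁺(aq)] = −1.074 and [Fe²⁺(aq)] = 0.084 M.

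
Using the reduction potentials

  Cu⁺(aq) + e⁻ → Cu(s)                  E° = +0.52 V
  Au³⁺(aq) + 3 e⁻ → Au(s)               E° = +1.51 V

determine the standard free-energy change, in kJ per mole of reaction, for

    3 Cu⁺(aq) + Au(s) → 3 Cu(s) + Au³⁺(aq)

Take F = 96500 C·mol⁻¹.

+287 kJ/mol

In the reaction as written Cu⁺(aq) is reduced, so the Cu⁺/Cu couple is the cathode and Au³⁺/Au is the anode.
E°cell = +0.52 − (+1.51) = −0.99 V; balancing electrons gives n = 3.
ΔG° = −nFE°cell = −(3)(96500)(−0.99) J/mol = +287 kJ/mol.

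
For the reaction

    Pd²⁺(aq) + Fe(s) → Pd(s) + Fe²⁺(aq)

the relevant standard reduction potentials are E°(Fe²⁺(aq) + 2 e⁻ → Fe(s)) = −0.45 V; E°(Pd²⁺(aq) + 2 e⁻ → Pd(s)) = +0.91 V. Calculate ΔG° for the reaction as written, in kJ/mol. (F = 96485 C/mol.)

−262 kJ/mol

In the reaction as written Pd²⁺(aq) is reduced, so the Pd²⁺/Pd couple is the cathode and Fe²⁺/Fe is the anode.
E°cell = +0.91 − (−0.45) = +1.36 V; balancing electrons gives n = 2.
ΔG° = −nFE°cell = −(2)(96485)(+1.36) J/mol = −262 kJ/mol.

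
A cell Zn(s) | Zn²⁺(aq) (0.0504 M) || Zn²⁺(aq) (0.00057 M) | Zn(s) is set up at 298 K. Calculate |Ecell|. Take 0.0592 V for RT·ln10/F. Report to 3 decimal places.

0.058 V

For a concentration cell E°cell = 0, since both electrodes use the same couple.
The compartment with the higher Zn²⁺(aq) concentration (0.0504 M) acts as the cathode; ions are reduced there and produced at the dilute (0.00057 M) anode.
With n = 2, Ecell = −(0.0592/2)·log([dilute]/[conc]) = −(0.0592/2)·log(0.00057/0.0504) = +0.058 V.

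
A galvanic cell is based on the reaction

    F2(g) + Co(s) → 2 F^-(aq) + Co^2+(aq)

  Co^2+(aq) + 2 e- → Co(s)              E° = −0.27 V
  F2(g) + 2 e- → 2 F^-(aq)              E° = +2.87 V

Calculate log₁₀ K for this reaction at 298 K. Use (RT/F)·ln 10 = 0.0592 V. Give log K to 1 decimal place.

log K = 106.1

The F₂/F⁻ couple is reduced (cathode); E°cell = +2.87 − (−0.27) = +3.14 V with n = 2.
At equilibrium E = 0, so log K = nE°cell / 0.0592 = (2)(+3.14) / 0.0592 = 106.1.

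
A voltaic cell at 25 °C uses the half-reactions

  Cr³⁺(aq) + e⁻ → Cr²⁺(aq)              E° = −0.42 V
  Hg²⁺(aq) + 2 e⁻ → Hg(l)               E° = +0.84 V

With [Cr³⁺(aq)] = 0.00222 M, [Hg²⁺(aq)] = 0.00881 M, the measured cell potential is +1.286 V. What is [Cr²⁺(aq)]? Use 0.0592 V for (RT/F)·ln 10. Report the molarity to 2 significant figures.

0.065 M

With Hg²⁺/Hg at the cathode and Cr³⁺/Cr²⁺ at the anode, E°cell = +0.84 − (−0.42) = +1.26 V (n = 2).
From the Nernst equation, log Q = n(E° − E)/0.0592 = 2·(+1.26 − (+1.286))/0.0592 = −0.878.
For Hg²⁺(aq) + 2 Cr²⁺(aq) → Hg(l) + 2 Cr³⁺(aq), the reaction quotient is Q = [Cr³⁺(aq)]^2 / ([Hg²⁺(aq)]·[Cr²⁺(aq)]^2).
Solving for the unknown gives log [Cr²⁺(aq)] = −1.187, so [Cr²⁺(aq)] ≈ 0.065 M.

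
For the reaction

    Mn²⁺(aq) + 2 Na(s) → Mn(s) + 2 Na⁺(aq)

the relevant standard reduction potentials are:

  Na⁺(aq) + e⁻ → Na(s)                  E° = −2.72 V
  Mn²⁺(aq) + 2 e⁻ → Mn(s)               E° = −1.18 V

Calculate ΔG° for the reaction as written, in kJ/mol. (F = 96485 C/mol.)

−297 kJ/mol

In the reaction as written Mn²⁺(aq) is reduced, so the Mn²⁺/Mn couple is the cathode and Na⁺/Na is the anode.
E°cell = −1.18 − (−2.72) = +1.54 V; balancing electrons gives n = 2.
ΔG° = −nFE°cell = −(2)(96485)(+1.54) J/mol = −297 kJ/mol.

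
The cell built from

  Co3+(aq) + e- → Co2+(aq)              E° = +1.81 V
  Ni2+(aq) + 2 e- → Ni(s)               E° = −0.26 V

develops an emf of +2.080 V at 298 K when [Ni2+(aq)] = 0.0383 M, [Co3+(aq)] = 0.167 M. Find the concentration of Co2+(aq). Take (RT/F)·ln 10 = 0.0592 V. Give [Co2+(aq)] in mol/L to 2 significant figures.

0.58 M

Co³⁺/Co²⁺ is the cathode (higher E°); E°cell = +1.81 − (−0.26) = +2.07 V with n = 2.
Since E = E° − (0.0592/n)·log Q, log Q = n(E° − E)/0.0592 = −0.338.
Balancing electrons gives 2 Co3+(aq) + Ni(s) → 2 Co2+(aq) + Ni2+(aq); thus Q = ([Co2+(aq)]^2·[Ni2+(aq)]) / [Co3+(aq)]^2.
Isolating [Co2+(aq)] in Q = 10^{−0.338} yields log [Co2+(aq)] = −0.238, i.e. 0.58 M.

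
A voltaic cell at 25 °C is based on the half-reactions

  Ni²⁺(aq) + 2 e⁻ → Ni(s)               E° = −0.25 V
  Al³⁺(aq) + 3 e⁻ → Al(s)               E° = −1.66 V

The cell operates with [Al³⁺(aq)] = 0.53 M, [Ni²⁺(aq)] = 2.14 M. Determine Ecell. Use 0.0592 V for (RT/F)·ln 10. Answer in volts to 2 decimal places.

The Ni²⁺/Ni couple has the more positive E°, so it is the cathode; Al³⁺/Al is the anode.
E°cell = −0.25 − (−1.66) = +1.41 V, with n = 6 electrons transferred.
For the overall reaction 3 Ni²⁺(aq) + 2 Al(s) → 3 Ni(s) + 2 Al³⁺(aq), Q = [Al³⁺(aq)]^2 / [Ni²⁺(aq)]^3 = 0.0287, giving log Q = −1.543.
By the Nernst equation, E = +1.41 − (0.0592/6)·(−1.543) = +1.43 V.

+1.43 V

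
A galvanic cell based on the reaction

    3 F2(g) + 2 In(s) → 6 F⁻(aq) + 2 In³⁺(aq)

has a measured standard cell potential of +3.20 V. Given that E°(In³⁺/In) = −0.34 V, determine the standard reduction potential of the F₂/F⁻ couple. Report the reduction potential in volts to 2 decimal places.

+2.86 V

In the reaction as written the F₂/F⁻ couple is reduced (cathode) and In³⁺/In is oxidized (anode), so E°cell = E°(F₂/F⁻) − E°(In³⁺/In).
E°(F₂/F⁻) = E°cell + E°(anode) = +3.20 + (−0.34) = +2.86 V.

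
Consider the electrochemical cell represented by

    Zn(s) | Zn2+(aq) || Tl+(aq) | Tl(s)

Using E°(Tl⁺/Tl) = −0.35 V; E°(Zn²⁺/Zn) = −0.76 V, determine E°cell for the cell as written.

+0.41 V

By convention the left-hand electrode in cell notation is the anode (oxidation) and the right-hand electrode is the cathode (reduction).
E°cell = E°(right) − E°(left) = −0.35 − (−0.76) = +0.41 V.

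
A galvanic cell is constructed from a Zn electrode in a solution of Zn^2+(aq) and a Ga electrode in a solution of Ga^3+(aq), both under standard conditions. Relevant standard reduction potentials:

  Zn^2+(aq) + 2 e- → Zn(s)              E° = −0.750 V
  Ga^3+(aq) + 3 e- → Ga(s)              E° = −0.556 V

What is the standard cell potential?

The Ga³⁺/Ga couple has the higher E°, so Ga ion is reduced (cathode) and Zn is oxidized (anode).
E°cell = E°(cathode) − E°(anode) = −0.556 − (−0.750) = +0.194 V.

+0.194 V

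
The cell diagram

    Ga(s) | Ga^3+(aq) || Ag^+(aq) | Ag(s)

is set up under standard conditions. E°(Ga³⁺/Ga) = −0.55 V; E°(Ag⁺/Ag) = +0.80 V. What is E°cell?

+1.35 V

By convention the left-hand electrode in cell notation is the anode (oxidation) and the right-hand electrode is the cathode (reduction).
E°cell = E°(right) − E°(left) = +0.80 − (−0.55) = +1.35 V.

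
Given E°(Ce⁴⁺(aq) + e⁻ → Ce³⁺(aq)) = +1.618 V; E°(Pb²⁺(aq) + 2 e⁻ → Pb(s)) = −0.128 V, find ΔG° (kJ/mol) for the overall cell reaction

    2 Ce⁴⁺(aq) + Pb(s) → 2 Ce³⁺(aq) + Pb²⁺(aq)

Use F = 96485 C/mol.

In the reaction as written Ce⁴⁺(aq) is reduced, so the Ce⁴⁺/Ce³⁺ couple is the cathode and Pb²⁺/Pb is the anode.
E°cell = +1.618 − (−0.128) = +1.746 V; balancing electrons gives n = 2.
ΔG° = −nFE°cell = −(2)(96485)(+1.746) J/mol = −337 kJ/mol.

−337 kJ/mol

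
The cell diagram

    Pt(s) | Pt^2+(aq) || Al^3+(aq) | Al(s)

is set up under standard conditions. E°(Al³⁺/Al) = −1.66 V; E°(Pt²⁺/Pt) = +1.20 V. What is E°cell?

−2.86 V

By convention the left-hand electrode in cell notation is the anode (oxidation) and the right-hand electrode is the cathode (reduction).
E°cell = E°(right) − E°(left) = −1.66 − (+1.20) = −2.86 V.
The negative sign shows that, as written, the cell would require an external voltage to drive the reaction.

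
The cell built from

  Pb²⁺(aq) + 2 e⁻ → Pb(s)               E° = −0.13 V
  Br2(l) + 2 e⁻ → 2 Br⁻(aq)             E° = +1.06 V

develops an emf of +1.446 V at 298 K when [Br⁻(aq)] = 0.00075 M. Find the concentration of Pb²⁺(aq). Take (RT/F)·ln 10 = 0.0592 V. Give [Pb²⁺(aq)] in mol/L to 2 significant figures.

0.0040 M

With Br₂/Br⁻ at the cathode and Pb²⁺/Pb at the anode, E°cell = +1.06 − (−0.13) = +1.19 V (n = 2).
Rearranging E = E° − (0.0592/n)·log Q gives log Q = 2(+1.19 − (+1.446))/0.0592 = −8.649.
For Br2(l) + Pb(s) → 2 Br⁻(aq) + Pb²⁺(aq), the reaction quotient is Q = [Br⁻(aq)]^2·[Pb²⁺(aq)].
Substituting the known concentrations and solving, log [Pb²⁺(aq)] = −2.399 and [Pb²⁺(aq)] = 0.0040 M.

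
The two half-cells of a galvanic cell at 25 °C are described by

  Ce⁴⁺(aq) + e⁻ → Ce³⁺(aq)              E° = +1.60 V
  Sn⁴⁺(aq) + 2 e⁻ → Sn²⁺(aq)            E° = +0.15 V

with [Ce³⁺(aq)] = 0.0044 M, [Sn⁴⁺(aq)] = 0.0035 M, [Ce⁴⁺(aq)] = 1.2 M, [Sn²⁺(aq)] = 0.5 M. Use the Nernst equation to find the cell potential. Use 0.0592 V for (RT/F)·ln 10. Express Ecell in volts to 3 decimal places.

Ce⁴⁺/Ce³⁺ is reduced (cathode, E° = +1.60 V) and Sn⁴⁺/Sn²⁺ is oxidized (anode).
E°cell = E°cat − E°an = +1.60 − (+0.15) = +1.45 V; n = 2.
For the overall reaction 2 Ce⁴⁺(aq) + Sn²⁺(aq) → 2 Ce³⁺(aq) + Sn⁴⁺(aq), Q = ([Ce³⁺(aq)]^2·[Sn⁴⁺(aq)]) / ([Ce⁴⁺(aq)]^2·[Sn²⁺(aq)]) = 9.41×10^−8, giving log Q = −7.026.
Applying E = E° − (RT ln10/nF)·log Q gives +1.45 − (0.0592/2)(−7.026) = +1.658 V.

+1.658 V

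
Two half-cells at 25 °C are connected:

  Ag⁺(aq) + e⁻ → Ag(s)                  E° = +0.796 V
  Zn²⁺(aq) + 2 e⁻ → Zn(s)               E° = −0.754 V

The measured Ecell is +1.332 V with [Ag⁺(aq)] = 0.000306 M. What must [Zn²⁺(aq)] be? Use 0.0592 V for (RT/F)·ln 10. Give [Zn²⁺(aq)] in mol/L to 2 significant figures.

2.2 M

The Ag⁺/Ag couple has the larger reduction potential, so it is the cathode: E°cell = +0.796 − (−0.754) = +1.550 V and n = 2.
Since E = E° − (0.0592/n)·log Q, log Q = n(E° − E)/0.0592 = 7.365.
For 2 Ag⁺(aq) + Zn(s) → 2 Ag(s) + Zn²⁺(aq), the reaction quotient is Q = [Zn²⁺(aq)] / [Ag⁺(aq)]^2.
Substituting the known concentrations and solving, log [Zn²⁺(aq)] = 0.336 and [Zn²⁺(aq)] = 2.2 M.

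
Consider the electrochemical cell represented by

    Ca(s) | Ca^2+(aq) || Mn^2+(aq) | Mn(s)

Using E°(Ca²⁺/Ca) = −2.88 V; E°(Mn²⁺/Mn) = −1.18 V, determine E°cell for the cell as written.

+1.70 V

By convention the left-hand electrode in cell notation is the anode (oxidation) and the right-hand electrode is the cathode (reduction).
E°cell = E°(right) − E°(left) = −1.18 − (−2.88) = +1.70 V.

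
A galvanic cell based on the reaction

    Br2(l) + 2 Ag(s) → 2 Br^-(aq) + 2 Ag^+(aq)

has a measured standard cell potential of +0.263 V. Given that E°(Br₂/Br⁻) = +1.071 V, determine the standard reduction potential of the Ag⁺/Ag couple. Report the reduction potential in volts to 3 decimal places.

In the reaction as written the Br₂/Br⁻ couple is reduced (cathode) and Ag⁺/Ag is oxidized (anode), so E°cell = E°(Br₂/Br⁻) − E°(Ag⁺/Ag).
E°(Ag⁺/Ag) = E°(cathode) − E°cell = +1.071 − (+0.263) = +0.808 V.

+0.808 V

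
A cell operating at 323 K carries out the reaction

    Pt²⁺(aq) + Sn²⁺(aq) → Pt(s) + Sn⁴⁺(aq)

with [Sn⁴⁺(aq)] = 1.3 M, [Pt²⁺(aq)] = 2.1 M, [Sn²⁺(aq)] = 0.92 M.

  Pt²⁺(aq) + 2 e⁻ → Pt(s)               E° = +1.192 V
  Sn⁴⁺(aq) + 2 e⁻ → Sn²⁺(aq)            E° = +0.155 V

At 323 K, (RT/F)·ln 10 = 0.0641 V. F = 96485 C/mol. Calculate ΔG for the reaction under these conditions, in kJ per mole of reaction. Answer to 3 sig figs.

The standard cell potential is +1.192 − (+0.155) = +1.037 V, with n = 2 electrons in the balanced equation.
Q = [Sn⁴⁺(aq)] / ([Pt²⁺(aq)]·[Sn²⁺(aq)]) = 0.673, so log Q = −0.172 and E = +1.037 − (0.0641/2)(−0.172) = +1.0425 V.
Then ΔG = −nFE = −2 × 96485 × +1.0425 J/mol = −201 kJ/mol.

−201 kJ/mol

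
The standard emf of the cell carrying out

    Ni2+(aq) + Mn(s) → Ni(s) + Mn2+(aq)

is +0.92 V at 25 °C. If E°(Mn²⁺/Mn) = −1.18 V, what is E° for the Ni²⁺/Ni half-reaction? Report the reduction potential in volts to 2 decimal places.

−0.26 V

In the reaction as written the Ni²⁺/Ni couple is reduced (cathode) and Mn²⁺/Mn is oxidized (anode), so E°cell = E°(Ni²⁺/Ni) − E°(Mn²⁺/Mn).
E°(Ni²⁺/Ni) = E°cell + E°(anode) = +0.92 + (−1.18) = −0.26 V.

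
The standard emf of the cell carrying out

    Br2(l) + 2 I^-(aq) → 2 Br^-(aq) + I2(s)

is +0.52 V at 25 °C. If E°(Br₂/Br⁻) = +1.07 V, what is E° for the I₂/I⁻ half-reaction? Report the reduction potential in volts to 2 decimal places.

In the reaction as written the Br₂/Br⁻ couple is reduced (cathode) and I₂/I⁻ is oxidized (anode), so E°cell = E°(Br₂/Br⁻) − E°(I₂/I⁻).
E°(I₂/I⁻) = E°(cathode) − E°cell = +1.07 − (+0.52) = +0.55 V.

+0.55 V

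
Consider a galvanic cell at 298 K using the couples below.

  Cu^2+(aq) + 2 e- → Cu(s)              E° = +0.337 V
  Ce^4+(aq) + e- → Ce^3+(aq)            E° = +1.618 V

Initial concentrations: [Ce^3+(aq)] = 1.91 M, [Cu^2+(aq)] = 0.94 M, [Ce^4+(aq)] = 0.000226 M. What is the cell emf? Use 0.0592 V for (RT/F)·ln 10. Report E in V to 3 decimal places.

Since E°(Ce⁴⁺/Ce³⁺) > E°(Cu²⁺/Cu), Ce⁴⁺/Ce³⁺ serves as the cathode.
E°cell = E°cat − E°an = +1.618 − (+0.337) = +1.281 V; n = 2.
Balancing gives 2 Ce^4+(aq) + Cu(s) → 2 Ce^3+(aq) + Cu^2+(aq); hence Q = ([Ce^3+(aq)]^2·[Cu^2+(aq)]) / [Ce^4+(aq)]^2 = 6.71×10^7 (log Q = 7.827).
E = E° − (0.0592/n)·log Q = +1.281 − (0.0592/2)(7.827) = +1.049 V.

+1.049 V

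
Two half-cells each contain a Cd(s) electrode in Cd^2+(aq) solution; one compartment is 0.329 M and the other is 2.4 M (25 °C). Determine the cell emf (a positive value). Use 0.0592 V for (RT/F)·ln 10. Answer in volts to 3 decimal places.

0.026 V

For a concentration cell E°cell = 0, since both electrodes use the same couple.
The compartment with the higher Cd^2+(aq) concentration (2.4 M) acts as the cathode; ions are reduced there and produced at the dilute (0.329 M) anode.
With n = 2, Ecell = −(0.0592/2)·log([dilute]/[conc]) = −(0.0592/2)·log(0.329/2.4) = +0.026 V.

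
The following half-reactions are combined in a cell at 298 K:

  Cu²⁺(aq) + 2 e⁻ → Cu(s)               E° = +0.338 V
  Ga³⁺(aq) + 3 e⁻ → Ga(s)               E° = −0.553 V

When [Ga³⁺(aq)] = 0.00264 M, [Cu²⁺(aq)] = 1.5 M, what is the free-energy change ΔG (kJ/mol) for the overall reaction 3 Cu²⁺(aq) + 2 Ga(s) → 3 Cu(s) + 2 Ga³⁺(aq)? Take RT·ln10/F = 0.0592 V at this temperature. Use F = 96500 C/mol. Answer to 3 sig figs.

E°cell = +0.338 − (−0.553) = +0.891 V; the balanced reaction transfers n = 6 electrons.
Here Q = [Ga³⁺(aq)]^2 / [Cu²⁺(aq)]^3 = 2.07×10^−6 (log Q = −5.685), giving E = +0.891 − (0.0592/6)·(−5.685) = +0.9471 V.
ΔG = −nFE = −(6)(96500)(+0.9471) J/mol = −548 kJ/mol.

−548 kJ/mol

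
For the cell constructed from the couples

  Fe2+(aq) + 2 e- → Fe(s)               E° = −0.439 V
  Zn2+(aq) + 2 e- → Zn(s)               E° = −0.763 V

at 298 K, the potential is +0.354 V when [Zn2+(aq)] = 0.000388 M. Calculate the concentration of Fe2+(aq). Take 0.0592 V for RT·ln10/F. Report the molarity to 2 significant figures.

With Fe²⁺/Fe at the cathode and Zn²⁺/Zn at the anode, E°cell = −0.439 − (−0.763) = +0.324 V (n = 2).
From the Nernst equation, log Q = n(E° − E)/0.0592 = 2·(+0.324 − (+0.354))/0.0592 = −1.014.
The balanced reaction is Fe2+(aq) + Zn(s) → Fe(s) + Zn2+(aq), so Q = [Zn2+(aq)] / [Fe2+(aq)].
Solving for the unknown gives log [Fe2+(aq)] = −2.397, so [Fe2+(aq)] ≈ 0.0040 M.

0.0040 M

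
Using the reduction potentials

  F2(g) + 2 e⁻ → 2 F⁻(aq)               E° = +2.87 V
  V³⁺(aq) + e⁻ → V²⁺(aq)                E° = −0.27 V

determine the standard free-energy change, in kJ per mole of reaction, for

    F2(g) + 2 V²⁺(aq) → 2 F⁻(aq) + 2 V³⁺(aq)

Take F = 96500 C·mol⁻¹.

−606 kJ/mol

In the reaction as written F2(g) is reduced, so the F₂/F⁻ couple is the cathode and V³⁺/V²⁺ is the anode.
E°cell = +2.87 − (−0.27) = +3.14 V; balancing electrons gives n = 2.
ΔG° = −nFE°cell = −(2)(96500)(+3.14) J/mol = −606 kJ/mol.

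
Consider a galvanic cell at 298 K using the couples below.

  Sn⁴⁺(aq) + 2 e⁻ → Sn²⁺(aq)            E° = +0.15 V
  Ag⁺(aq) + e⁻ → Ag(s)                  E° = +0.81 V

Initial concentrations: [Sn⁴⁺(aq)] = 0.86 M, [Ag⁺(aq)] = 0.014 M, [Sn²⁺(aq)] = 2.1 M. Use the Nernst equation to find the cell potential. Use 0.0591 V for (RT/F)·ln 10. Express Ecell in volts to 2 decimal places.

Since E°(Ag⁺/Ag) > E°(Sn⁴⁺/Sn²⁺), Ag⁺/Ag serves as the cathode.
E°cell = E°cat − E°an = +0.81 − (+0.15) = +0.66 V; n = 2.
For the overall reaction 2 Ag⁺(aq) + Sn²⁺(aq) → 2 Ag(s) + Sn⁴⁺(aq), Q = [Sn⁴⁺(aq)] / ([Ag⁺(aq)]^2·[Sn²⁺(aq)]) = 2.09×10^3, giving log Q = 3.320.
E = E° − (0.0591/n)·log Q = +0.66 − (0.0591/2)(3.320) = +0.56 V.

+0.56 V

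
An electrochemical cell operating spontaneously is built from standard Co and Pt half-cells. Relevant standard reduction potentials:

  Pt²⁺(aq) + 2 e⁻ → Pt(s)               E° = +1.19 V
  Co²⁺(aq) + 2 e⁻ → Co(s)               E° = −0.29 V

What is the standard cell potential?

+1.48 V

The Pt²⁺/Pt couple has the higher E°, so Pt ion is reduced (cathode) and Co is oxidized (anode).
E°cell = E°(cathode) − E°(anode) = +1.19 − (−0.29) = +1.48 V.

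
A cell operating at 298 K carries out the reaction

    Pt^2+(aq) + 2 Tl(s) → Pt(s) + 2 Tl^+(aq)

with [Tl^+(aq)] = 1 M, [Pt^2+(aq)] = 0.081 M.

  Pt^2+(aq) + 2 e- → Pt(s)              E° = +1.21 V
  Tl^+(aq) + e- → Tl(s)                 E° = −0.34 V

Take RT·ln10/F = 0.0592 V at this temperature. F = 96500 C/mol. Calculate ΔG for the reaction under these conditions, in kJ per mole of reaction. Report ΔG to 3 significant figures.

E°cell = +1.21 − (−0.34) = +1.55 V; the balanced reaction transfers n = 2 electrons.
Here Q = [Tl^+(aq)]^2 / [Pt^2+(aq)] = 12.3 (log Q = 1.092), giving E = +1.55 − (0.0592/2)·(1.092) = +1.5177 V.
ΔG = −nFE = −(2)(96500)(+1.5177) J/mol = −293 kJ/mol.

−293 kJ/mol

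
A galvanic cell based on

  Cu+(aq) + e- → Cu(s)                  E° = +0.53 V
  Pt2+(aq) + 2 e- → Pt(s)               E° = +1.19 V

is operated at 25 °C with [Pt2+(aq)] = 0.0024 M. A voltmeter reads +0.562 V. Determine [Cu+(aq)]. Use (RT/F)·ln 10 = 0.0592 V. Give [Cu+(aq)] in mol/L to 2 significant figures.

2.2 M

With Pt²⁺/Pt at the cathode and Cu⁺/Cu at the anode, E°cell = +1.19 − (+0.53) = +0.66 V (n = 2).
Since E = E° − (0.0592/n)·log Q, log Q = n(E° − E)/0.0592 = 3.311.
For Pt2+(aq) + 2 Cu(s) → Pt(s) + 2 Cu+(aq), the reaction quotient is Q = [Cu+(aq)]^2 / [Pt2+(aq)].
Substituting the known concentrations and solving, log [Cu+(aq)] = 0.346 and [Cu+(aq)] = 2.2 M.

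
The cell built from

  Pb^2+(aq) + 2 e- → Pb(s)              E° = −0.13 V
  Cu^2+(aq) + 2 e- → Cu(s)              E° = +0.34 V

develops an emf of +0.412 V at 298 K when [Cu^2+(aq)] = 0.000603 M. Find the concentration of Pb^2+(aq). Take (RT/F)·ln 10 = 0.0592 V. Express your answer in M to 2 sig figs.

0.055 M

Cu²⁺/Cu is the cathode (higher E°); E°cell = +0.34 − (−0.13) = +0.47 V with n = 2.
From the Nernst equation, log Q = n(E° − E)/0.0592 = 2·(+0.47 − (+0.412))/0.0592 = 1.959.
The balanced reaction is Cu^2+(aq) + Pb(s) → Cu(s) + Pb^2+(aq), so Q = [Pb^2+(aq)] / [Cu^2+(aq)].
Substituting the known concentrations and solving, log [Pb^2+(aq)] = −1.261 and [Pb^2+(aq)] = 0.055 M.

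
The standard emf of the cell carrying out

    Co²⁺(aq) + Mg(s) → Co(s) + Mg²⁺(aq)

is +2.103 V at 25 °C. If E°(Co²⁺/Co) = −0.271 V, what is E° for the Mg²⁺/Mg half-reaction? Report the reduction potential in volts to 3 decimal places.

−2.374 V

In the reaction as written the Co²⁺/Co couple is reduced (cathode) and Mg²⁺/Mg is oxidized (anode), so E°cell = E°(Co²⁺/Co) − E°(Mg²⁺/Mg).
E°(Mg²⁺/Mg) = E°(cathode) − E°cell = −0.271 − (+2.103) = −2.374 V.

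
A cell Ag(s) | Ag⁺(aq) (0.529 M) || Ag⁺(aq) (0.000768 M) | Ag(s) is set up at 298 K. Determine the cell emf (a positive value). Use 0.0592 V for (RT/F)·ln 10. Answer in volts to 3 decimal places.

0.168 V

For a concentration cell E°cell = 0, since both electrodes use the same couple.
The compartment with the higher Ag⁺(aq) concentration (0.529 M) acts as the cathode; ions are reduced there and produced at the dilute (0.000768 M) anode.
With n = 1, Ecell = −(0.0592/1)·log([dilute]/[conc]) = −(0.0592/1)·log(0.000768/0.529) = +0.168 V.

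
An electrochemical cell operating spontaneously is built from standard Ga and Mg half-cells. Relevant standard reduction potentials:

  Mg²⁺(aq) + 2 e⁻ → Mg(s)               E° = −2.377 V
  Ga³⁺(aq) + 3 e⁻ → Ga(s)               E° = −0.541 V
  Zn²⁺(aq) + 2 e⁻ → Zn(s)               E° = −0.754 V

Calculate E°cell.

The Ga³⁺/Ga couple has the higher E°, so Ga ion is reduced (cathode) and Mg is oxidized (anode).
E°cell = E°(cathode) − E°(anode) = −0.541 − (−2.377) = +1.836 V.

+1.836 V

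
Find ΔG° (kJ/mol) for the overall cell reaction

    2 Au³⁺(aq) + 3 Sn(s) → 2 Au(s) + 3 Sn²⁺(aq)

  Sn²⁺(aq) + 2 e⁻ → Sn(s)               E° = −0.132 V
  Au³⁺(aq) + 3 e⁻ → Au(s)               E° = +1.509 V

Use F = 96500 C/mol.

In the reaction as written Au³⁺(aq) is reduced, so the Au³⁺/Au couple is the cathode and Sn²⁺/Sn is the anode.
E°cell = +1.509 − (−0.132) = +1.641 V; balancing electrons gives n = 6.
ΔG° = −nFE°cell = −(6)(96500)(+1.641) J/mol = −950 kJ/mol.

−950 kJ/mol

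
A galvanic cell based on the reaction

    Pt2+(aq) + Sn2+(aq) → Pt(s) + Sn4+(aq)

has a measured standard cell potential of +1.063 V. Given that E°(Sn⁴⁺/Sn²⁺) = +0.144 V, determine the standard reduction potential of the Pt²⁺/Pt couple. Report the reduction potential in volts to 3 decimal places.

+1.207 V

In the reaction as written the Pt²⁺/Pt couple is reduced (cathode) and Sn⁴⁺/Sn²⁺ is oxidized (anode), so E°cell = E°(Pt²⁺/Pt) − E°(Sn⁴⁺/Sn²⁺).
E°(Pt²⁺/Pt) = E°cell + E°(anode) = +1.063 + (+0.144) = +1.207 V.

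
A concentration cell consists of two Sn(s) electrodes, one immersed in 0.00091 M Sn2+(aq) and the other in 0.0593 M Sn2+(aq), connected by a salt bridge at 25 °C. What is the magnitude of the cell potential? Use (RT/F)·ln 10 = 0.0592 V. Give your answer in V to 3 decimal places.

For a concentration cell E°cell = 0, since both electrodes use the same couple.
The compartment with the higher Sn2+(aq) concentration (0.0593 M) acts as the cathode; ions are reduced there and produced at the dilute (0.00091 M) anode.
With n = 2, Ecell = −(0.0592/2)·log([dilute]/[conc]) = −(0.0592/2)·log(0.00091/0.0593) = +0.054 V.

0.054 V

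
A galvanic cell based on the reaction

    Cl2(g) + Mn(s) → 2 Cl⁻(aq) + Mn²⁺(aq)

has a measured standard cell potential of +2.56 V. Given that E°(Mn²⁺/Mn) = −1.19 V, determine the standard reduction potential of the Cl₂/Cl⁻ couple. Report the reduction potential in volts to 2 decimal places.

In the reaction as written the Cl₂/Cl⁻ couple is reduced (cathode) and Mn²⁺/Mn is oxidized (anode), so E°cell = E°(Cl₂/Cl⁻) − E°(Mn²⁺/Mn).
E°(Cl₂/Cl⁻) = E°cell + E°(anode) = +2.56 + (−1.19) = +1.37 V.

+1.37 V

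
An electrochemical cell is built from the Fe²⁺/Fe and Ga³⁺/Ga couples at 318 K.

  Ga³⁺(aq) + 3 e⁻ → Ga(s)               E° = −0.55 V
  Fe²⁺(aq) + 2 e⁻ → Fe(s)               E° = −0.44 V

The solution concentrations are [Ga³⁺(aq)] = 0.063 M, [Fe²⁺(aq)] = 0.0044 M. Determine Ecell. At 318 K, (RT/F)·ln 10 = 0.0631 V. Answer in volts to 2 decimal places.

+0.06 V

The Fe²⁺/Fe couple has the more positive E°, so it is the cathode; Ga³⁺/Ga is the anode.
The standard potential is −0.44 − (−0.55) = +0.11 V and the balanced reaction transfers n = 6 electrons.
For the overall reaction 3 Fe²⁺(aq) + 2 Ga(s) → 3 Fe(s) + 2 Ga³⁺(aq), Q = [Ga³⁺(aq)]^2 / [Fe²⁺(aq)]^3 = 4.66×10^4, giving log Q = 4.668.
By the Nernst equation, E = +0.11 − (0.0631/6)·(4.668) = +0.06 V.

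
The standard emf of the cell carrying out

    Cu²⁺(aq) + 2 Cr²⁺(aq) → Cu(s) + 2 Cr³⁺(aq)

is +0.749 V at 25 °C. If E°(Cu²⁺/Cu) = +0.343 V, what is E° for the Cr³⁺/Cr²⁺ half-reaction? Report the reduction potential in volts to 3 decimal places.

−0.406 V

In the reaction as written the Cu²⁺/Cu couple is reduced (cathode) and Cr³⁺/Cr²⁺ is oxidized (anode), so E°cell = E°(Cu²⁺/Cu) − E°(Cr³⁺/Cr²⁺).
E°(Cr³⁺/Cr²⁺) = E°(cathode) − E°cell = +0.343 − (+0.749) = −0.406 V.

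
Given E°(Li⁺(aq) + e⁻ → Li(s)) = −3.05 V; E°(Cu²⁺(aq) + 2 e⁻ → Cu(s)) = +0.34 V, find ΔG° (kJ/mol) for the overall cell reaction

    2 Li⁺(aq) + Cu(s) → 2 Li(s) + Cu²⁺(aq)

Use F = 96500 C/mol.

In the reaction as written Li⁺(aq) is reduced, so the Li⁺/Li couple is the cathode and Cu²⁺/Cu is the anode.
E°cell = −3.05 − (+0.34) = −3.39 V; balancing electrons gives n = 2.
ΔG° = −nFE°cell = −(2)(96500)(−3.39) J/mol = +654 kJ/mol.

+654 kJ/mol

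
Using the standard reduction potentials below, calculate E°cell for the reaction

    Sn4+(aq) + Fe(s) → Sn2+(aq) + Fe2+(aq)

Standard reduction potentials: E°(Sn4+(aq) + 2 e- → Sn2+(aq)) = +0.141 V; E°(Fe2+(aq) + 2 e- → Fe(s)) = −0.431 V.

+0.572 V

Sn4+(aq) gains electrons, so the Sn⁴⁺/Sn²⁺ couple is the cathode; the Fe²⁺/Fe couple is the anode.
E°cell = E°(cathode) − E°(anode) = +0.141 − (−0.431) = +0.572 V.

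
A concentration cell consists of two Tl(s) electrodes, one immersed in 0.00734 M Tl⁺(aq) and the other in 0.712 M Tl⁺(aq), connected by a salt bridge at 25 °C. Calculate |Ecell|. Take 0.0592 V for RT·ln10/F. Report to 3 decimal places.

For a concentration cell E°cell = 0, since both electrodes use the same couple.
The compartment with the higher Tl⁺(aq) concentration (0.712 M) acts as the cathode; ions are reduced there and produced at the dilute (0.00734 M) anode.
With n = 1, Ecell = −(0.0592/1)·log([dilute]/[conc]) = −(0.0592/1)·log(0.00734/0.712) = +0.118 V.

0.118 V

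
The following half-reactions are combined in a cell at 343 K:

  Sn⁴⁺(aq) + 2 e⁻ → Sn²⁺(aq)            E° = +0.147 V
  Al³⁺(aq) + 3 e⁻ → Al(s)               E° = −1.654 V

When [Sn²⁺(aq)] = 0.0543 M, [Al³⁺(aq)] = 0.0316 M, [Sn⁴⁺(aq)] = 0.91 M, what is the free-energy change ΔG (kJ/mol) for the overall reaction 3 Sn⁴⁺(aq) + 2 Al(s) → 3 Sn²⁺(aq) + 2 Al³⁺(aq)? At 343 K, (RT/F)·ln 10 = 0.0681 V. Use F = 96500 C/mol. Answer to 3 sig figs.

With Sn⁴⁺/Sn²⁺ reduced at the cathode, E°cell = +0.147 − (−1.654) = +1.801 V and n = 6.
Here Q = ([Sn²⁺(aq)]^3·[Al³⁺(aq)]^2) / [Sn⁴⁺(aq)]^3 = 2.12×10^−7 (log Q = −6.673), giving E = +1.801 − (0.0681/6)·(−6.673) = +1.8767 V.
Finally ΔG = −nFE = −(6)(96500 C/mol)(+1.8767 V) = −1090 kJ/mol.

−1090 kJ/mol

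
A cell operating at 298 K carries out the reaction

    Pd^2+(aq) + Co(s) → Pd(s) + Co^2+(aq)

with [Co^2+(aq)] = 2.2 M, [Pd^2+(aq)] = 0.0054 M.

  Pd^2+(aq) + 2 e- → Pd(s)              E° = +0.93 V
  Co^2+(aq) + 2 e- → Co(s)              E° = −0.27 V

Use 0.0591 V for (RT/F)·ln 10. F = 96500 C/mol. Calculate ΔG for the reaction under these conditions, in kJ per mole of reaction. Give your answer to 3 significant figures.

−217 kJ/mol

E°cell = +0.93 − (−0.27) = +1.20 V; the balanced reaction transfers n = 2 electrons.
The reaction quotient is [Co^2+(aq)] / [Pd^2+(aq)] = 407; by Nernst, E = +1.20 − (0.0591/2)(2.610) = +1.1229 V.
Then ΔG = −nFE = −2 × 96500 × +1.1229 J/mol = −217 kJ/mol.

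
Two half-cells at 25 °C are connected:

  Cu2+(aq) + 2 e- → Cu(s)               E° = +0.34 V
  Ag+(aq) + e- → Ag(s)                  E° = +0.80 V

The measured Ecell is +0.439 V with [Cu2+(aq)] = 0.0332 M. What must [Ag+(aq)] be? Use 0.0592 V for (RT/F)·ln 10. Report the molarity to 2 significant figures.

0.081 M

With Ag⁺/Ag at the cathode and Cu²⁺/Cu at the anode, E°cell = +0.80 − (+0.34) = +0.46 V (n = 2).
Since E = E° − (0.0592/n)·log Q, log Q = n(E° − E)/0.0592 = 0.709.
Balancing electrons gives 2 Ag+(aq) + Cu(s) → 2 Ag(s) + Cu2+(aq); thus Q = [Cu2+(aq)] / [Ag+(aq)]^2.
Substituting the known concentrations and solving, log [Ag+(aq)] = −1.094 and [Ag+(aq)] = 0.081 M.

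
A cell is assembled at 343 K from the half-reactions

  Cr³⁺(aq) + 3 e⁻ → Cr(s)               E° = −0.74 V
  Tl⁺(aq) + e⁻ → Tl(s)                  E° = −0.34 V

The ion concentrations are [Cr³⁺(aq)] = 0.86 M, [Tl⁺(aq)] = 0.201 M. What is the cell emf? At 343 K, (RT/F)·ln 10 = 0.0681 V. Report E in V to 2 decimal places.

Since E°(Tl⁺/Tl) > E°(Cr³⁺/Cr), Tl⁺/Tl serves as the cathode.
E°cell = E°cat − E°an = −0.34 − (−0.74) = +0.40 V; n = 3.
The balanced reaction is 3 Tl⁺(aq) + Cr(s) → 3 Tl(s) + Cr³⁺(aq), so Q = [Cr³⁺(aq)] / [Tl⁺(aq)]^3 = 106 and log Q = 2.025.
E = E° − (0.0681/n)·log Q = +0.40 − (0.0681/3)(2.025) = +0.35 V.

+0.35 V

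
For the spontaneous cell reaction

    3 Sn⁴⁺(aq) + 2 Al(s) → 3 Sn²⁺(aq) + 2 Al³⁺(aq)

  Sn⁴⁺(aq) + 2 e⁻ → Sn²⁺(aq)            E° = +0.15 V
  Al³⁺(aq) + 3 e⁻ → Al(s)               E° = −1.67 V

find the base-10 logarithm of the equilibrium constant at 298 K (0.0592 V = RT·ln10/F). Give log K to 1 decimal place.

log K = 184.5

The Sn⁴⁺/Sn²⁺ couple is reduced (cathode); E°cell = +0.15 − (−1.67) = +1.82 V with n = 6.
At equilibrium E = 0, so log K = nE°cell / 0.0592 = (6)(+1.82) / 0.0592 = 184.5.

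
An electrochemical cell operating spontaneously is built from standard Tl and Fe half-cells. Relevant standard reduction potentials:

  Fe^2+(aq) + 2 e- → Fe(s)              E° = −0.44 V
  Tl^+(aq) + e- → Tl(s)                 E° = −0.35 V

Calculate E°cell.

+0.09 V

Of the two couples in this cell, the one with the more positive reduction potential is reduced at the cathode: here that is Tl⁺/Tl (−0.35 V); Fe²⁺/Fe (−0.44 V) is the anode.
E°cell = E°(cathode) − E°(anode) = −0.35 − (−0.44) = +0.09 V.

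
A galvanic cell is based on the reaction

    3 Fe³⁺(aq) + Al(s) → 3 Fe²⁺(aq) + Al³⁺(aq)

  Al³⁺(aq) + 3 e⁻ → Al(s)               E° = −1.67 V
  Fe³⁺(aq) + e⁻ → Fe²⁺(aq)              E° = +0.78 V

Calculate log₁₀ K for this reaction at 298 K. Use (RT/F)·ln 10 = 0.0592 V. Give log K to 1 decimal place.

The Fe³⁺/Fe²⁺ couple is reduced (cathode); E°cell = +0.78 − (−1.67) = +2.45 V with n = 3.
At equilibrium E = 0, so log K = nE°cell / 0.0592 = (3)(+2.45) / 0.0592 = 124.2.

log K = 124.2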